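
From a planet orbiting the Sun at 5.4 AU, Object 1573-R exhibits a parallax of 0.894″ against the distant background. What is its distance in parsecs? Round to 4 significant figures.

With baseline B (in AU) and parallax p (in arcsec), d = B/p parsecs.
d = 5.4 / 0.894 = 6.0403 pc.

6.040 pc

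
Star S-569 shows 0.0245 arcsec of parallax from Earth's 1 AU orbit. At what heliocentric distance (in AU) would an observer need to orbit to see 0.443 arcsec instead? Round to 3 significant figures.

18.1 AU

Parallax scales linearly with baseline: p ∝ B, so B = p_target / p_Earth × 1 AU.
B = 0.443 / 0.0245 = 18.082 AU.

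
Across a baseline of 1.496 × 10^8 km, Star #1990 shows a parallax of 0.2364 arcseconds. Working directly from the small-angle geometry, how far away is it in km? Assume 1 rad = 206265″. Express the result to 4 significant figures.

1.305 × 10^14 km

θ = 0.2364″ = 0.2364/206265 = 1.1461 × 10^-6 rad.
d = B/θ = (1.496 × 10^8) / (1.1461 × 10^-6) = 1.3053 × 10^14 km.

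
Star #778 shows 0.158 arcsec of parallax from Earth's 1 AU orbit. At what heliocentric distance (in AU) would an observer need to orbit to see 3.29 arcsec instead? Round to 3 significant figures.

20.8 AU

Parallax scales linearly with baseline: p ∝ B, so B = p_target / p_Earth × 1 AU.
B = 3.29 / 0.158 = 20.823 AU.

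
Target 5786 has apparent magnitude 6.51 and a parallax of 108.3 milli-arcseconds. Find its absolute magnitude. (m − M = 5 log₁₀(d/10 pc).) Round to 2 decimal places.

d = 1/p = 1/0.1083″ = 9.2336 pc.
m − M = 5 log₁₀(9.2336) − 5 = 4.8269 − 5 = -0.1731.
M = m − (m − M) = 6.51 − (-0.1731) = 6.68.

M = 6.68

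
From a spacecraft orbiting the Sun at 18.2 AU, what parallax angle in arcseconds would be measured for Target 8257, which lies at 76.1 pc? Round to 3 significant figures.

0.239 arcsec

p (arcsec) = B (AU) / d (pc).
p = 18.2 / 76.1 = 0.23916 arcsec.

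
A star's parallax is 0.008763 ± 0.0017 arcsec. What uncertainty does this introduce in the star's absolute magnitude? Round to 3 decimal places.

σ_M = 0.421 mag

M = m − 5 log₁₀ d + 5 = m + 5 log₁₀ p + 5, so ∂M/∂p = 5/(p ln 10).
σ_M = (5/ln 10) · (σ_p/p) = 2.1715 × 0.0017/0.008763 = 2.1715 × 0.194 = 0.42127.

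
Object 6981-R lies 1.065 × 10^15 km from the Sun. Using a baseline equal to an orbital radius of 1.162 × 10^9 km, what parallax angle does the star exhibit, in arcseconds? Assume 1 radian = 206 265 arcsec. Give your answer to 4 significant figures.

0.2251 arcsec

θ ≈ B/d = (1.162 × 10^9) / (1.065 × 10^15) = 1.0911 × 10^-6 rad.
In arcseconds: 1.0911 × 10^-6 × 206265 = 0.22506″.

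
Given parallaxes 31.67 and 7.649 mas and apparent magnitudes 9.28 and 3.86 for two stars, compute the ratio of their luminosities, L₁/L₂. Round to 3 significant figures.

L₁/L₂ = 0.000396

d₁ = 1/p₁ = 1/0.03167″ = 31.576 pc; d₂ = 1/p₂ = 1/0.007649″ = 130.74 pc.
M₁ = m₁ − 5 log₁₀ d₁ + 5 = 9.28 − 7.4968 + 5 = 6.7832.
M₂ = 3.86 − 10.5820 + 5 = -1.7220.
L₁/L₂ = 10^(0.4(M₂ − M₁)) = 10^(0.4 × (-8.5052)) = 10^(-3.40208) = 0.00039621.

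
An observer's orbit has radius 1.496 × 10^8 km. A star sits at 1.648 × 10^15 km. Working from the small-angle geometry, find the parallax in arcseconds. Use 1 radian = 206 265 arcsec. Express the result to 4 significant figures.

0.01872 arcsec

θ ≈ B/d = (1.496 × 10^8) / (1.648 × 10^15) = 9.0777 × 10^-8 rad.
In arcseconds: 9.0777 × 10^-8 × 206265 = 0.018724″.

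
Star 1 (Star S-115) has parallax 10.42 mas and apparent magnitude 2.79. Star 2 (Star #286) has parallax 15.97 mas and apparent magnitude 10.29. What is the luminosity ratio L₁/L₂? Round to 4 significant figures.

d₁ = 1/p₁ = 1/0.01042″ = 95.969 pc; d₂ = 1/p₂ = 1/0.01597″ = 62.617 pc.
M₁ = m₁ − 5 log₁₀ d₁ + 5 = 2.79 − 9.9107 + 5 = -2.1207.
M₂ = 10.29 − 8.9835 + 5 = 6.3065.
L₁/L₂ = 10^(0.4(M₂ − M₁)) = 10^(0.4 × 8.4272) = 10^3.37088 = 2349.

L₁/L₂ = 2349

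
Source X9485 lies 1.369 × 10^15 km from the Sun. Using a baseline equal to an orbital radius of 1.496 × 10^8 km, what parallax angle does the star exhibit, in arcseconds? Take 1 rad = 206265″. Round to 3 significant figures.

0.0225 arcsec

θ ≈ B/d = (1.496 × 10^8) / (1.369 × 10^15) = 1.0928 × 10^-7 rad.
In arcseconds: 1.0928 × 10^-7 × 206265 = 0.022541″.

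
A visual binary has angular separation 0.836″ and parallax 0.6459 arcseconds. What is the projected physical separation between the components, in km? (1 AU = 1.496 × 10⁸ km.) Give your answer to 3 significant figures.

1.94 × 10^8 km

d = 1/p = 1/0.6459″ = 1.5482 pc.
At distance d (pc), an angle of θ arcsec spans θ·d AU: s = 0.836 × 1.5482 = 1.2943 AU.
= 1.2943 × 1.496 × 10⁸ km = 1.9363 × 10^8 km.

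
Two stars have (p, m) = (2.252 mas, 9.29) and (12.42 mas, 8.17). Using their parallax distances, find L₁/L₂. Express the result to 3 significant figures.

d₁ = 1/p₁ = 1/0.002252″ = 444.05 pc; d₂ = 1/p₂ = 1/0.01242″ = 80.515 pc.
M₁ = m₁ − 5 log₁₀ d₁ + 5 = 9.29 − 13.2372 + 5 = 1.0528.
M₂ = 8.17 − 9.5294 + 5 = 3.6406.
L₁/L₂ = 10^(0.4(M₂ − M₁)) = 10^(0.4 × 2.5878) = 10^1.03512 = 10.842.

L₁/L₂ = 10.8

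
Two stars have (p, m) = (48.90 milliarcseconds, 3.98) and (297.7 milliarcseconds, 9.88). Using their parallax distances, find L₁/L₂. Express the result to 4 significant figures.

L₁/L₂ = 8491

d₁ = 1/p₁ = 1/0.04890″ = 20.45 pc; d₂ = 1/p₂ = 1/0.2977″ = 3.3591 pc.
M₁ = m₁ − 5 log₁₀ d₁ + 5 = 3.98 − 6.5535 + 5 = 2.4265.
M₂ = 9.88 − 2.6311 + 5 = 12.2489.
L₁/L₂ = 10^(0.4(M₂ − M₁)) = 10^(0.4 × 9.8224) = 10^3.92896 = 8491.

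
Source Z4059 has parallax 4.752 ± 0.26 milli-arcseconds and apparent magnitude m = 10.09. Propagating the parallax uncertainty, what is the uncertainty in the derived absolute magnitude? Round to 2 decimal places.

M = m − 5 log₁₀ d + 5 = m + 5 log₁₀ p + 5, so ∂M/∂p = 5/(p ln 10).
σ_M = (5/ln 10) · (σ_p/p) = 2.1715 × 0.26/4.752 = 2.1715 × 0.054714 = 0.11881.

σ_M = 0.12 mag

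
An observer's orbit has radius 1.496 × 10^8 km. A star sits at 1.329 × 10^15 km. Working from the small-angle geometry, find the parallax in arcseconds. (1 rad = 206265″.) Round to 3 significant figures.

0.0232 arcsec

θ ≈ B/d = (1.496 × 10^8) / (1.329 × 10^15) = 1.1257 × 10^-7 rad.
In arcseconds: 1.1257 × 10^-7 × 206265 = 0.023219″.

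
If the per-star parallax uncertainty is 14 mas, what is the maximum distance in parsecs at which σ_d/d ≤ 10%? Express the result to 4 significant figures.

σ_d/d = σ_p/p, so the condition is σ_p/p ≤ 0.10, i.e. p ≥ σ_p/0.10.
p_min = 14/0.10 = 140 mas = 0.14 arcsec.
d_max = 1/p_min = 1/0.14 = 7.1429 pc.

7.143 pc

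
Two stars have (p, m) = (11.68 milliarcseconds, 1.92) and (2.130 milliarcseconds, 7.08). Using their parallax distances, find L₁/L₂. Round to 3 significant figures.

d₁ = 1/p₁ = 1/0.01168″ = 85.616 pc; d₂ = 1/p₂ = 1/0.002130″ = 469.48 pc.
M₁ = m₁ − 5 log₁₀ d₁ + 5 = 1.92 − 9.6628 + 5 = -2.7428.
M₂ = 7.08 − 13.3581 + 5 = -1.2781.
L₁/L₂ = 10^(0.4(M₂ − M₁)) = 10^(0.4 × 1.4647) = 10^0.58588 = 3.8537.

L₁/L₂ = 3.85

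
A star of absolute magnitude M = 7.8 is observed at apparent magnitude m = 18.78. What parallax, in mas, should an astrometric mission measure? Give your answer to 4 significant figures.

0.6368 mas

m − M = 18.78 − 7.8 = 10.98.
d = 10^((m−M)/5 + 1) = 10^3.196 = 1570.4 pc.
p = 1/d = 1/1570.4 = 0.00063678 arcsec = 0.63678 mas.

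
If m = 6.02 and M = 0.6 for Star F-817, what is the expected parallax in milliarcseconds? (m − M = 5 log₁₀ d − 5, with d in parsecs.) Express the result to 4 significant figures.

8.241 mas

m − M = 6.02 − 0.6 = 5.42.
d = 10^((m−M)/5 + 1) = 10^2.084 = 121.34 pc.
p = 1/d = 1/121.34 = 0.0082413 arcsec = 8.2413 mas.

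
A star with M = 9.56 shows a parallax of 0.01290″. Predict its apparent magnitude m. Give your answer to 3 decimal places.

d = 1/p = 1/0.01290″ = 77.519 pc.
m − M = 5 log₁₀ d − 5 = 5 log₁₀(77.519) − 5 = 9.4470 − 5 = 4.4470.
m = M + (m − M) = 9.56 + 4.4470 = 14.007.

m = 14.007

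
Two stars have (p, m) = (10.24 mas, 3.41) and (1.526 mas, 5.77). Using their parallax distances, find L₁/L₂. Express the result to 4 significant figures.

d₁ = 1/p₁ = 1/0.01024″ = 97.656 pc; d₂ = 1/p₂ = 1/0.001526″ = 655.31 pc.
M₁ = m₁ − 5 log₁₀ d₁ + 5 = 3.41 − 9.9485 + 5 = -1.5385.
M₂ = 5.77 − 14.0822 + 5 = -3.3122.
L₁/L₂ = 10^(0.4(M₂ − M₁)) = 10^(0.4 × (-1.7737)) = 10^(-0.70948) = 0.19522.

L₁/L₂ = 0.1952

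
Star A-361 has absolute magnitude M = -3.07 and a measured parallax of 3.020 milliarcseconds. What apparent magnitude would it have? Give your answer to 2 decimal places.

d = 1/p = 1/0.003020″ = 331.13 pc.
m − M = 5 log₁₀ d − 5 = 5 log₁₀(331.13) − 5 = 12.6000 − 5 = 7.6000.
m = M + (m − M) = -3.07 + 7.6000 = 4.53.

m = 4.53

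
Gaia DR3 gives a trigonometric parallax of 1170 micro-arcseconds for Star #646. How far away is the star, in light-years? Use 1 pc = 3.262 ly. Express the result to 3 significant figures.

p = 1170 micro-arcseconds = 0.001170 arcsec.
d = 1/p = 1/0.001170 = 854.7 pc.
In light-years: 854.7 × 3.262 = 2788 ly.

2790 light years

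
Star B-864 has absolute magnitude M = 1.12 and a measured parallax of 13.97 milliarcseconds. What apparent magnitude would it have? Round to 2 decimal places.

m = 5.39

d = 1/p = 1/0.01397″ = 71.582 pc.
m − M = 5 log₁₀ d − 5 = 5 log₁₀(71.582) − 5 = 9.2740 − 5 = 4.2740.
m = M + (m − M) = 1.12 + 4.2740 = 5.39.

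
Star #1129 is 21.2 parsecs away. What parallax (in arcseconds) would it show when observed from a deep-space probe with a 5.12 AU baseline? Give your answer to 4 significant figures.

0.2415 arcsec

p (arcsec) = B (AU) / d (pc).
p = 5.12 / 21.2 = 0.24151 arcsec.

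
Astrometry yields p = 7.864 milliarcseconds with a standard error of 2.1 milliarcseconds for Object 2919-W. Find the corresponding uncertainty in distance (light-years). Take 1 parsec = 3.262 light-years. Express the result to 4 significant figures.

d = 1/p, so σ_d = σ_p / p².
σ_d = 0.00210 / (0.007864)² = 0.00210 / 0.000061842 = 33.958 pc = 33.958 × 3.262 ly = 110.77 ly.

110.8 ly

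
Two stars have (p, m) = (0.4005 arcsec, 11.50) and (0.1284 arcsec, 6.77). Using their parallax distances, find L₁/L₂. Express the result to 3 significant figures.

L₁/L₂ = 0.00132

d₁ = 1/p₁ = 1/0.4005″ = 2.4969 pc; d₂ = 1/p₂ = 1/0.1284″ = 7.7882 pc.
M₁ = m₁ − 5 log₁₀ d₁ + 5 = 11.50 − 1.9870 + 5 = 14.5130.
M₂ = 6.77 − 4.4572 + 5 = 7.3128.
L₁/L₂ = 10^(0.4(M₂ − M₁)) = 10^(0.4 × (-7.2002)) = 10^(-2.88008) = 0.001318.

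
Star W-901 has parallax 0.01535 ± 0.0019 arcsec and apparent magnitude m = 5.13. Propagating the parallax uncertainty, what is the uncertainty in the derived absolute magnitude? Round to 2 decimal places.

σ_M = 0.27 mag

M = m − 5 log₁₀ d + 5 = m + 5 log₁₀ p + 5, so ∂M/∂p = 5/(p ln 10).
σ_M = (5/ln 10) · (σ_p/p) = 2.1715 × 0.0019/0.01535 = 2.1715 × 0.12378 = 0.26879.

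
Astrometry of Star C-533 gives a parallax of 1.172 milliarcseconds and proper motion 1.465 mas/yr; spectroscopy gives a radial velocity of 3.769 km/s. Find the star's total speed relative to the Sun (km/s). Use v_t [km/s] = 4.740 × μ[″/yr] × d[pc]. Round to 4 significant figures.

7.022 km/s

d = 1/p = 1/0.001172″ = 853.24 pc.
μ = 1.465 mas/yr = 0.001465 ″/yr.
v_t = 4.740 μ d = 4.740 × 0.001465 × 853.24 = 5.925 km/s.
v = √(v_r² + v_t²) = √(3.769² + 5.925²) = √49.311 = 7.0222 km/s.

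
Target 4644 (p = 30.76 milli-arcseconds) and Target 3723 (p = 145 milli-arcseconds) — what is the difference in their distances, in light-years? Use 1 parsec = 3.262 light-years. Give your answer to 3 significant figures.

83.6 ly

d_A = 1/0.03076″ = 32.51 pc; d_B = 1/0.1450″ = 6.8966 pc.
|d_B − d_A| = |6.8966 − 32.51| = 25.613 pc = 25.613 × 3.262 ly = 83.55 ly.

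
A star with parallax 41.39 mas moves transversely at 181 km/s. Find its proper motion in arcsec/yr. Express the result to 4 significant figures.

1.581 arcsec/yr

d = 1/p = 1/0.04139″ = 24.16 pc.
μ = v_t / (4.74 d) = 181 / (4.74 × 24.16) = 181 / 114.52 = 1.5805 ″/yr.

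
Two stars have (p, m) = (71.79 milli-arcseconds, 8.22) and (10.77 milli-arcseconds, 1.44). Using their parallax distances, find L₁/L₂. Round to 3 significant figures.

d₁ = 1/p₁ = 1/0.07179″ = 13.93 pc; d₂ = 1/p₂ = 1/0.01077″ = 92.851 pc.
M₁ = m₁ − 5 log₁₀ d₁ + 5 = 8.22 − 5.7198 + 5 = 7.5002.
M₂ = 1.44 − 9.8389 + 5 = -3.3989.
L₁/L₂ = 10^(0.4(M₂ − M₁)) = 10^(0.4 × (-10.8991)) = 10^(-4.35964) = 0.000043688.

L₁/L₂ = 4.37 × 10^-5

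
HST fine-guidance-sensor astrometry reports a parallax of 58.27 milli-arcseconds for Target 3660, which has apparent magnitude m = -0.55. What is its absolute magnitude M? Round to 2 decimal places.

d = 1/p = 1/0.05827″ = 17.161 pc.
m − M = 5 log₁₀(17.161) − 5 = 6.1727 − 5 = 1.1727.
M = m − (m − M) = -0.55 − 1.1727 = -1.72.

M = -1.72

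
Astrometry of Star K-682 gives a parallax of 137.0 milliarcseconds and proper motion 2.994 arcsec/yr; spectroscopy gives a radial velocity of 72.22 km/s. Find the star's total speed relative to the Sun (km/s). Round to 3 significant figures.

d = 1/p = 1/0.1370″ = 7.2993 pc.
v_t = 4.740 μ d = 4.740 × 2.994 × 7.2993 = 103.59 km/s.
v = √(v_r² + v_t²) = √(72.22² + 103.59²) = √15946.6 = 126.28 km/s.

126 km/s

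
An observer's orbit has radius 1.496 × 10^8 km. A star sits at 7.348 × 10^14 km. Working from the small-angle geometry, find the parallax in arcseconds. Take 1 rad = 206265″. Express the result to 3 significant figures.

θ ≈ B/d = (1.496 × 10^8) / (7.348 × 10^14) = 2.0359 × 10^-7 rad.
In arcseconds: 2.0359 × 10^-7 × 206265 = 0.041993″.

0.0420 arcsec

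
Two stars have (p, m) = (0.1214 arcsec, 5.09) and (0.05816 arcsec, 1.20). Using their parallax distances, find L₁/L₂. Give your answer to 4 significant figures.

d₁ = 1/p₁ = 1/0.1214″ = 8.2372 pc; d₂ = 1/p₂ = 1/0.05816″ = 17.194 pc.
M₁ = m₁ − 5 log₁₀ d₁ + 5 = 5.09 − 4.5789 + 5 = 5.5111.
M₂ = 1.20 − 6.1769 + 5 = 0.0231.
L₁/L₂ = 10^(0.4(M₂ − M₁)) = 10^(0.4 × (-5.4880)) = 10^(-2.19520) = 0.0063797.

L₁/L₂ = 0.006380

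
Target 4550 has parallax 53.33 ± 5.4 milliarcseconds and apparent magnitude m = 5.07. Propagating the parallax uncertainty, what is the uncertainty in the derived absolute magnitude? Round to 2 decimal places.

M = m − 5 log₁₀ d + 5 = m + 5 log₁₀ p + 5, so ∂M/∂p = 5/(p ln 10).
σ_M = (5/ln 10) · (σ_p/p) = 2.1715 × 5.4/53.33 = 2.1715 × 0.10126 = 0.21989.

σ_M = 0.22 mag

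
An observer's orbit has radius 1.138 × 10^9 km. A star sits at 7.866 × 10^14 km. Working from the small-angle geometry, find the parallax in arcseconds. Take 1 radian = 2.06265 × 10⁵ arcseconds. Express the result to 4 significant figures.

θ ≈ B/d = (1.138 × 10^9) / (7.866 × 10^14) = 1.4467 × 10^-6 rad.
In arcseconds: 1.4467 × 10^-6 × 206265 = 0.2984″.

0.2984 arcsec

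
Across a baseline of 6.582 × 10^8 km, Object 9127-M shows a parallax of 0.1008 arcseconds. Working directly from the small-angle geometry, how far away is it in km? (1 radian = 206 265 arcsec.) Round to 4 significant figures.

θ = 0.1008″ = 0.1008/206265 = 4.8869 × 10^-7 rad.
d = B/θ = (6.582 × 10^8) / (4.8869 × 10^-7) = 1.3469 × 10^15 km.

1.347 × 10^15 km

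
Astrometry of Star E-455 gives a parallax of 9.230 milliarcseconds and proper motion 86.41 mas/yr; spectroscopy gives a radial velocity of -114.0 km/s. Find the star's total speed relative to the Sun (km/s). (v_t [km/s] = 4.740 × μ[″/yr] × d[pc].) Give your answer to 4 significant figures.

d = 1/p = 1/0.009230″ = 108.34 pc.
μ = 86.41 mas/yr = 0.08641 ″/yr.
v_t = 4.740 μ d = 4.740 × 0.08641 × 108.34 = 44.374 km/s.
v = √(v_r² + v_t²) = √((-114.0)² + 44.374²) = √14965.1 = 122.33 km/s.

122.3 km/s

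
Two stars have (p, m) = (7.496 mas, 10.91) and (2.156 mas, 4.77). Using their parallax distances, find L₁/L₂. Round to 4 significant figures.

L₁/L₂ = 0.0002895

d₁ = 1/p₁ = 1/0.007496″ = 133.4 pc; d₂ = 1/p₂ = 1/0.002156″ = 463.82 pc.
M₁ = m₁ − 5 log₁₀ d₁ + 5 = 10.91 − 10.6258 + 5 = 5.2842.
M₂ = 4.77 − 13.3317 + 5 = -3.5617.
L₁/L₂ = 10^(0.4(M₂ − M₁)) = 10^(0.4 × (-8.8459)) = 10^(-3.53836) = 0.00028949.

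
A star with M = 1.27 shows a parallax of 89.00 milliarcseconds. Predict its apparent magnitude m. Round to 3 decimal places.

m = 1.523

d = 1/p = 1/0.08900″ = 11.236 pc.
m − M = 5 log₁₀ d − 5 = 5 log₁₀(11.236) − 5 = 5.2531 − 5 = 0.2531.
m = M + (m − M) = 1.27 + 0.2531 = 1.523.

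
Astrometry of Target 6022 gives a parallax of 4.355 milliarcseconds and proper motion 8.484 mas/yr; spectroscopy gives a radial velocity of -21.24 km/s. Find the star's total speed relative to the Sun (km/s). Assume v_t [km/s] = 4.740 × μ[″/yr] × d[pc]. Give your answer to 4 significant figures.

23.16 km/s

d = 1/p = 1/0.004355″ = 229.62 pc.
μ = 8.484 mas/yr = 0.008484 ″/yr.
v_t = 4.740 μ d = 4.740 × 0.008484 × 229.62 = 9.234 km/s.
v = √(v_r² + v_t²) = √((-21.24)² + 9.234²) = √536.404 = 23.16 km/s.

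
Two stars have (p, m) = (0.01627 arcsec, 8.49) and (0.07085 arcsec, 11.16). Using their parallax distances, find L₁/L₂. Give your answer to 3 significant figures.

d₁ = 1/p₁ = 1/0.01627″ = 61.463 pc; d₂ = 1/p₂ = 1/0.07085″ = 14.114 pc.
M₁ = m₁ − 5 log₁₀ d₁ + 5 = 8.49 − 8.9431 + 5 = 4.5469.
M₂ = 11.16 − 5.7483 + 5 = 10.4117.
L₁/L₂ = 10^(0.4(M₂ − M₁)) = 10^(0.4 × 5.8648) = 10^2.34592 = 221.78.

L₁/L₂ = 222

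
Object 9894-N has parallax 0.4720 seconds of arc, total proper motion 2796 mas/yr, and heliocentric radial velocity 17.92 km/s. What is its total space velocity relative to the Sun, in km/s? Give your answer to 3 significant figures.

d = 1/p = 1/0.4720″ = 2.1186 pc.
μ = 2796 mas/yr = 2.796 ″/yr.
v_t = 4.740 μ d = 4.740 × 2.796 × 2.1186 = 28.078 km/s.
v = √(v_r² + v_t²) = √(17.92² + 28.078²) = √1109.5 = 33.309 km/s.

33.3 km/s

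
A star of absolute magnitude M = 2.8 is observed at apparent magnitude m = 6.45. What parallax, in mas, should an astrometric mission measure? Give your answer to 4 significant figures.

18.62 mas

m − M = 6.45 − 2.8 = 3.65.
d = 10^((m−M)/5 + 1) = 10^1.730 = 53.703 pc.
p = 1/d = 1/53.703 = 0.018621 arcsec = 18.621 mas.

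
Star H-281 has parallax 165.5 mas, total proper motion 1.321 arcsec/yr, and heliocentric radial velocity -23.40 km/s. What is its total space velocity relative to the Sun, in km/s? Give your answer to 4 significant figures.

d = 1/p = 1/0.1655″ = 6.0423 pc.
v_t = 4.740 μ d = 4.740 × 1.321 × 6.0423 = 37.834 km/s.
v = √(v_r² + v_t²) = √((-23.40)² + 37.834²) = √1978.97 = 44.486 km/s.

44.49 km/s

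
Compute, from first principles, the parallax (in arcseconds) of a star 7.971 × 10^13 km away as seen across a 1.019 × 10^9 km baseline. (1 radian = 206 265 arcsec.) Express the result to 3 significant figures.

2.64 arcsec

θ ≈ B/d = (1.019 × 10^9) / (7.971 × 10^13) = 1.2784 × 10^-5 rad.
In arcseconds: 1.2784 × 10^-5 × 206265 = 2.6369″.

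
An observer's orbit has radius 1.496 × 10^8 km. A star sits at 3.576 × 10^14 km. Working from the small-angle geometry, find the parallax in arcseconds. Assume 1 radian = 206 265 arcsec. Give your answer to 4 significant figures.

0.08629 arcsec

θ ≈ B/d = (1.496 × 10^8) / (3.576 × 10^14) = 4.1834 × 10^-7 rad.
In arcseconds: 4.1834 × 10^-7 × 206265 = 0.086289″.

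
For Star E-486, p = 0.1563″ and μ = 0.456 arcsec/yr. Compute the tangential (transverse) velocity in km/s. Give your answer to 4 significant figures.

13.83 km/s

d = 1/p = 1/0.1563″ = 6.398 pc.
v_t = 4.74 × μ × d = 4.74 × 0.456 × 6.398 = 13.829 km/s.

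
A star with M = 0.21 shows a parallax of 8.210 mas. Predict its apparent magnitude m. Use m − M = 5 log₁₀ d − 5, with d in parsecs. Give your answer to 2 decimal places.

d = 1/p = 1/0.008210″ = 121.8 pc.
m − M = 5 log₁₀ d − 5 = 5 log₁₀(121.8) − 5 = 10.4282 − 5 = 5.4282.
m = M + (m − M) = 0.21 + 5.4282 = 5.64.

m = 5.64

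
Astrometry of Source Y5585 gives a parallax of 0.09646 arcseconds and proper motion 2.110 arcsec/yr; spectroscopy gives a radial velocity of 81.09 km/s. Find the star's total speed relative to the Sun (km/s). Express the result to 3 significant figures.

132 km/s

d = 1/p = 1/0.09646″ = 10.367 pc.
v_t = 4.740 μ d = 4.740 × 2.110 × 10.367 = 103.68 km/s.
v = √(v_r² + v_t²) = √(81.09² + 103.68²) = √17325.1 = 131.62 km/s.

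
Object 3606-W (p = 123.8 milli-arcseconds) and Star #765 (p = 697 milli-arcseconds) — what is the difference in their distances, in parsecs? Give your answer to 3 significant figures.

6.64 pc

d_A = 1/0.1238″ = 8.0775 pc; d_B = 1/0.6970″ = 1.4347 pc.
|d_B − d_A| = |1.4347 − 8.0775| = 6.6428 pc.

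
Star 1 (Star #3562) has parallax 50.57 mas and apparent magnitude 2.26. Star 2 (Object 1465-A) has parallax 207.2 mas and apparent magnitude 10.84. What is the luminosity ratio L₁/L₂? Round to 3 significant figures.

d₁ = 1/p₁ = 1/0.05057″ = 19.775 pc; d₂ = 1/p₂ = 1/0.2072″ = 4.8263 pc.
M₁ = m₁ − 5 log₁₀ d₁ + 5 = 2.26 − 6.4806 + 5 = 0.7794.
M₂ = 10.84 − 3.4181 + 5 = 12.4219.
L₁/L₂ = 10^(0.4(M₂ − M₁)) = 10^(0.4 × 11.6425) = 10^4.65700 = 45394.

L₁/L₂ = 45400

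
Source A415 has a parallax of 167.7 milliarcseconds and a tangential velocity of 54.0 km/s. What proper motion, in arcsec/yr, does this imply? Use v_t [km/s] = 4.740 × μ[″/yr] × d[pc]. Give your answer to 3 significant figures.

d = 1/p = 1/0.1677″ = 5.963 pc.
μ = v_t / (4.74 d) = 54.0 / (4.74 × 5.963) = 54.0 / 28.265 = 1.9105 ″/yr.

1.91 arcsec/yr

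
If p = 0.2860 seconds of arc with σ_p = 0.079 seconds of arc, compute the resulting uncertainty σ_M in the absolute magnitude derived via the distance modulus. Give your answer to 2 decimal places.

σ_M = 0.60 mag

M = m − 5 log₁₀ d + 5 = m + 5 log₁₀ p + 5, so ∂M/∂p = 5/(p ln 10).
σ_M = (5/ln 10) · (σ_p/p) = 2.1715 × 0.079/0.2860 = 2.1715 × 0.27622 = 0.59981.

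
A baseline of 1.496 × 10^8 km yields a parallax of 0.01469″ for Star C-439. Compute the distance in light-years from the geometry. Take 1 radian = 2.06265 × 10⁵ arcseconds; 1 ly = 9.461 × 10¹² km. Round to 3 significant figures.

θ = 0.01469″ = 0.01469/206265 = 7.1219 × 10^-8 rad.
d = B/θ = (1.496 × 10^8) / (7.1219 × 10^-8) = 2.1006 × 10^15 km = (2.1006 × 10^15) / (9.461 × 10^12) ly = 222.03 ly.

222 ly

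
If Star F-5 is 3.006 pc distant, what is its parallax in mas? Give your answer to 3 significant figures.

333 mas

p = 1/d = 1/3.006 = 0.33267 arcsec.
= 0.33267 × 1000 = 332.67 mas.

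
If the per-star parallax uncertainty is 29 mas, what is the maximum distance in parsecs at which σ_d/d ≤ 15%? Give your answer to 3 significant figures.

5.17 pc

σ_d/d = σ_p/p, so the condition is σ_p/p ≤ 0.15, i.e. p ≥ σ_p/0.15.
p_min = 29/0.15 = 193.33 mas = 0.19333 arcsec.
d_max = 1/p_min = 1/0.19333 = 5.1725 pc.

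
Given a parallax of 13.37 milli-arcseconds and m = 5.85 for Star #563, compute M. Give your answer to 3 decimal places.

M = 1.481

d = 1/p = 1/0.01337″ = 74.794 pc.
m − M = 5 log₁₀(74.794) − 5 = 9.3693 − 5 = 4.3693.
M = m − (m − M) = 5.85 − 4.3693 = 1.481.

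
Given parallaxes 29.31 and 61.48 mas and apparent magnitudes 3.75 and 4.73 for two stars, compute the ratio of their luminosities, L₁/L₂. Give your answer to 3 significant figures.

d₁ = 1/p₁ = 1/0.02931″ = 34.118 pc; d₂ = 1/p₂ = 1/0.06148″ = 16.265 pc.
M₁ = m₁ − 5 log₁₀ d₁ + 5 = 3.75 − 7.6649 + 5 = 1.0851.
M₂ = 4.73 − 6.0563 + 5 = 3.6737.
L₁/L₂ = 10^(0.4(M₂ − M₁)) = 10^(0.4 × 2.5886) = 10^1.03544 = 10.85.

L₁/L₂ = 10.9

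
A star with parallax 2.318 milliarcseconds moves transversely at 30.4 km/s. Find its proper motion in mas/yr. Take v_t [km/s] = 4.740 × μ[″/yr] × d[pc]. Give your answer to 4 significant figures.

d = 1/p = 1/0.002318″ = 431.41 pc.
μ = v_t / (4.74 d) = 30.4 / (4.74 × 431.41) = 30.4 / 2044.9 = 0.014866 ″/yr = 14.866 mas/yr.

14.87 mas/yr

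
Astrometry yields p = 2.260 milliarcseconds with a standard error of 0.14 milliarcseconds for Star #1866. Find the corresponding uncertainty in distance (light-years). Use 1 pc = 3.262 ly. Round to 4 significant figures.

d = 1/p, so σ_d = σ_p / p².
σ_d = 0.000140 / (0.002260)² = 0.000140 / 0.0000051076 = 27.41 pc = 27.41 × 3.262 ly = 89.411 ly.

89.41 ly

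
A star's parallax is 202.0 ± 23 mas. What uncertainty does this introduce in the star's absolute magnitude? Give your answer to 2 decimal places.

σ_M = 0.25 mag

M = m − 5 log₁₀ d + 5 = m + 5 log₁₀ p + 5, so ∂M/∂p = 5/(p ln 10).
σ_M = (5/ln 10) · (σ_p/p) = 2.1715 × 23/202.0 = 2.1715 × 0.11386 = 0.24725.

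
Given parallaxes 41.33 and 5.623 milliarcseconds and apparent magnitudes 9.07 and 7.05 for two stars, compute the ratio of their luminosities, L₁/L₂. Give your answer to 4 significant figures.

d₁ = 1/p₁ = 1/0.04133″ = 24.195 pc; d₂ = 1/p₂ = 1/0.005623″ = 177.84 pc.
M₁ = m₁ − 5 log₁₀ d₁ + 5 = 9.07 − 6.9186 + 5 = 7.1514.
M₂ = 7.05 − 11.2501 + 5 = 0.7999.
L₁/L₂ = 10^(0.4(M₂ − M₁)) = 10^(0.4 × (-6.3515)) = 10^(-2.54060) = 0.00288.

L₁/L₂ = 0.002880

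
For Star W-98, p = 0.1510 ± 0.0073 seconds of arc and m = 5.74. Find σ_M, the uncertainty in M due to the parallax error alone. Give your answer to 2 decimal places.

σ_M = 0.10 mag

M = m − 5 log₁₀ d + 5 = m + 5 log₁₀ p + 5, so ∂M/∂p = 5/(p ln 10).
σ_M = (5/ln 10) · (σ_p/p) = 2.1715 × 0.0073/0.1510 = 2.1715 × 0.048344 = 0.10498.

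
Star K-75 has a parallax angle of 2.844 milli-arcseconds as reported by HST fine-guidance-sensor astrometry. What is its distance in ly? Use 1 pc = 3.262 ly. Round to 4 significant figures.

p = 2.844 milli-arcseconds = 0.002844 arcsec.
d = 1/p = 1/0.002844 = 351.62 pc.
In light-years: 351.62 × 3.262 = 1147 ly.

1147 ly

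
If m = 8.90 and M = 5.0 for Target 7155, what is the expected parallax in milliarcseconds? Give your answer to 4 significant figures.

m − M = 8.90 − 5.0 = 3.90.
d = 10^((m−M)/5 + 1) = 10^1.780 = 60.256 pc.
p = 1/d = 1/60.256 = 0.016596 arcsec = 16.596 mas.

16.60 mas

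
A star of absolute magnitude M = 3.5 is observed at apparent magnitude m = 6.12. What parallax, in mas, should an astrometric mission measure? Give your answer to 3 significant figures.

m − M = 6.12 − 3.5 = 2.62.
d = 10^((m−M)/5 + 1) = 10^1.524 = 33.42 pc.
p = 1/d = 1/33.42 = 0.029922 arcsec = 29.922 mas.

29.9 mas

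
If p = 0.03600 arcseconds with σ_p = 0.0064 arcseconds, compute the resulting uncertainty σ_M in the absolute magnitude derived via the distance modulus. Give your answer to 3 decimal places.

σ_M = 0.386 mag

M = m − 5 log₁₀ d + 5 = m + 5 log₁₀ p + 5, so ∂M/∂p = 5/(p ln 10).
σ_M = (5/ln 10) · (σ_p/p) = 2.1715 × 0.0064/0.03600 = 2.1715 × 0.17778 = 0.38605.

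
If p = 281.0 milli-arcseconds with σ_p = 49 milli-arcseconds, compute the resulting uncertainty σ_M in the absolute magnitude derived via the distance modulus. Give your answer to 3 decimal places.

σ_M = 0.379 mag

M = m − 5 log₁₀ d + 5 = m + 5 log₁₀ p + 5, so ∂M/∂p = 5/(p ln 10).
σ_M = (5/ln 10) · (σ_p/p) = 2.1715 × 49/281.0 = 2.1715 × 0.17438 = 0.37867.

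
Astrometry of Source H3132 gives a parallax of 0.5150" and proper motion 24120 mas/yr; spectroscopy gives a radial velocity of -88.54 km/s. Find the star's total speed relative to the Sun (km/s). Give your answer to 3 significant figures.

d = 1/p = 1/0.5150″ = 1.9417 pc.
μ = 24120 mas/yr = 24.12 ″/yr.
v_t = 4.740 μ d = 4.740 × 24.12 × 1.9417 = 221.99 km/s.
v = √(v_r² + v_t²) = √((-88.54)² + 221.99²) = √57118.9 = 239 km/s.

239 km/s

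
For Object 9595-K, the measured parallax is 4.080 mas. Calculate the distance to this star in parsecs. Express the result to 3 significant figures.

245 pc

p = 4.080 mas = 0.004080 arcsec.
d = 1/p = 1/0.004080 = 245.1 pc.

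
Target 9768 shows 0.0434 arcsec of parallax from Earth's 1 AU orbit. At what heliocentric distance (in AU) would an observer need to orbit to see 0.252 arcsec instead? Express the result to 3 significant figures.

Parallax scales linearly with baseline: p ∝ B, so B = p_target / p_Earth × 1 AU.
B = 0.252 / 0.0434 = 5.8065 AU.

5.81 AU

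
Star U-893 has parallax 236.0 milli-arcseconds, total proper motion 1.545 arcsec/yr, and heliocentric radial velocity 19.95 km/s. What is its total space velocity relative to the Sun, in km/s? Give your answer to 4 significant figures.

36.89 km/s

d = 1/p = 1/0.2360″ = 4.2373 pc.
v_t = 4.740 μ d = 4.740 × 1.545 × 4.2373 = 31.031 km/s.
v = √(v_r² + v_t²) = √(19.95² + 31.031²) = √1360.93 = 36.891 km/s.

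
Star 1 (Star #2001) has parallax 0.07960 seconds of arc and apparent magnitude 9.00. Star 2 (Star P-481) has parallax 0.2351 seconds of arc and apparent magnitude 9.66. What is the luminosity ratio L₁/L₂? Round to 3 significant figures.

L₁/L₂ = 16.0

d₁ = 1/p₁ = 1/0.07960″ = 12.563 pc; d₂ = 1/p₂ = 1/0.2351″ = 4.2535 pc.
M₁ = m₁ − 5 log₁₀ d₁ + 5 = 9.00 − 5.4955 + 5 = 8.5045.
M₂ = 9.66 − 3.1437 + 5 = 11.5163.
L₁/L₂ = 10^(0.4(M₂ − M₁)) = 10^(0.4 × 3.0118) = 10^1.20472 = 16.022.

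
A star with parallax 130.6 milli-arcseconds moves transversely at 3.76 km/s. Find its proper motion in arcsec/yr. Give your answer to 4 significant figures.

d = 1/p = 1/0.1306″ = 7.657 pc.
μ = v_t / (4.74 d) = 3.76 / (4.74 × 7.657) = 3.76 / 36.294 = 0.1036 ″/yr.

0.1036 arcsec/yr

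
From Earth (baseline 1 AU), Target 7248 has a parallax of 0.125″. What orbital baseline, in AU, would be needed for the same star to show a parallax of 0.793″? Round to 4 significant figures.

6.344 AU

Parallax scales linearly with baseline: p ∝ B, so B = p_target / p_Earth × 1 AU.
B = 0.793 / 0.125 = 6.344 AU.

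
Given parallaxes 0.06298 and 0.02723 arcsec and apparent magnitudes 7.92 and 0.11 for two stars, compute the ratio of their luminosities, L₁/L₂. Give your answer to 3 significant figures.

d₁ = 1/p₁ = 1/0.06298″ = 15.878 pc; d₂ = 1/p₂ = 1/0.02723″ = 36.724 pc.
M₁ = m₁ − 5 log₁₀ d₁ + 5 = 7.92 − 6.0040 + 5 = 6.9160.
M₂ = 0.11 − 7.8247 + 5 = -2.7147.
L₁/L₂ = 10^(0.4(M₂ − M₁)) = 10^(0.4 × (-9.6307)) = 10^(-3.85228) = 0.00014051.

L₁/L₂ = 0.000141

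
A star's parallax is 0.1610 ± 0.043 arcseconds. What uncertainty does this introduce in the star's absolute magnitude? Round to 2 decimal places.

M = m − 5 log₁₀ d + 5 = m + 5 log₁₀ p + 5, so ∂M/∂p = 5/(p ln 10).
σ_M = (5/ln 10) · (σ_p/p) = 2.1715 × 0.043/0.1610 = 2.1715 × 0.26708 = 0.57996.

σ_M = 0.58 mag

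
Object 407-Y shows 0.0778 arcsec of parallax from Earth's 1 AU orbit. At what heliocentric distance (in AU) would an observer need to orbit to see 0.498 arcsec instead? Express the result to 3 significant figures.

Parallax scales linearly with baseline: p ∝ B, so B = p_target / p_Earth × 1 AU.
B = 0.498 / 0.0778 = 6.401 AU.

6.40 AU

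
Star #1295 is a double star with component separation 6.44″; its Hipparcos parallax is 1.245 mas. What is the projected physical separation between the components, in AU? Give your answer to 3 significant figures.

d = 1/p = 1/0.001245″ = 803.21 pc.
At distance d (pc), an angle of θ arcsec spans θ·d AU: s = 6.44 × 803.21 = 5172.7 AU.

5170 AU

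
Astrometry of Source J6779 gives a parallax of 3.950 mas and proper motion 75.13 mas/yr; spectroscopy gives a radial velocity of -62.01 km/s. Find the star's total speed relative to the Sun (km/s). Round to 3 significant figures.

109 km/s

d = 1/p = 1/0.003950″ = 253.16 pc.
μ = 75.13 mas/yr = 0.07513 ″/yr.
v_t = 4.740 μ d = 4.740 × 0.07513 × 253.16 = 90.154 km/s.
v = √(v_r² + v_t²) = √((-62.01)² + 90.154²) = √11973 = 109.42 km/s.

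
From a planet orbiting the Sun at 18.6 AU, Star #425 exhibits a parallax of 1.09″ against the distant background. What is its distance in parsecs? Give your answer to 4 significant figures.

17.06 pc

With baseline B (in AU) and parallax p (in arcsec), d = B/p parsecs.
d = 18.6 / 1.09 = 17.064 pc.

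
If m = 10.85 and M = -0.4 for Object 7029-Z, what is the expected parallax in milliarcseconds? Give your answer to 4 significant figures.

0.5623 mas

m − M = 10.85 − (-0.4) = 11.25.
d = 10^((m−M)/5 + 1) = 10^3.250 = 1778.3 pc.
p = 1/d = 1/1778.3 = 0.00056233 arcsec = 0.56233 mas.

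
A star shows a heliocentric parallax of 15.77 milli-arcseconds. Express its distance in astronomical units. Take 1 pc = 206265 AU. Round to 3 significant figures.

1.31 × 10^7 AU

p = 15.77 milli-arcseconds = 0.01577 arcsec.
d = 1/p = 1/0.01577 = 63.412 pc.
In AU: 63.412 × 206265 = 1.3080 × 10^7 AU.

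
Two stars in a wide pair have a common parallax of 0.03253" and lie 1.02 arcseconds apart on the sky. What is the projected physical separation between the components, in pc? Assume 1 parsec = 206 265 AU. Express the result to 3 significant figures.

0.000152 pc

d = 1/p = 1/0.03253″ = 30.741 pc.
At distance d (pc), an angle of θ arcsec spans θ·d AU: s = 1.02 × 30.741 = 31.356 AU.
= 31.356 / 206265 = 0.00015202 pc.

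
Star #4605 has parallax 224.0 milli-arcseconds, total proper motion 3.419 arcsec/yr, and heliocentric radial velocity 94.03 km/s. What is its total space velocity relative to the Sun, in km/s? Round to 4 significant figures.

118.6 km/s

d = 1/p = 1/0.2240″ = 4.4643 pc.
v_t = 4.740 μ d = 4.740 × 3.419 × 4.4643 = 72.349 km/s.
v = √(v_r² + v_t²) = √(94.03² + 72.349²) = √14076 = 118.64 km/s.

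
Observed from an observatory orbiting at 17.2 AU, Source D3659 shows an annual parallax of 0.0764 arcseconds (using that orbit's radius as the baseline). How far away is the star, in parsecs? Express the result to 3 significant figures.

With baseline B (in AU) and parallax p (in arcsec), d = B/p parsecs.
d = 17.2 / 0.0764 = 225.13 pc.

225 pc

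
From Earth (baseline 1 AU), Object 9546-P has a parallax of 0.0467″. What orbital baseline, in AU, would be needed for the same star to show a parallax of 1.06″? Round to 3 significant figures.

Parallax scales linearly with baseline: p ∝ B, so B = p_target / p_Earth × 1 AU.
B = 1.06 / 0.0467 = 22.698 AU.

22.7 AU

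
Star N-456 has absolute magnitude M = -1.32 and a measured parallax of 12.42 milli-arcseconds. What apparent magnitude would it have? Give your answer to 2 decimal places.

d = 1/p = 1/0.01242″ = 80.515 pc.
m − M = 5 log₁₀ d − 5 = 5 log₁₀(80.515) − 5 = 9.5294 − 5 = 4.5294.
m = M + (m − M) = -1.32 + 4.5294 = 3.21.

m = 3.21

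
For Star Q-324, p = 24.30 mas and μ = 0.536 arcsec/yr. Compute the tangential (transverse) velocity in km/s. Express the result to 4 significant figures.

d = 1/p = 1/0.02430″ = 41.152 pc.
v_t = 4.74 × μ × d = 4.74 × 0.536 × 41.152 = 104.55 km/s.

104.6 km/s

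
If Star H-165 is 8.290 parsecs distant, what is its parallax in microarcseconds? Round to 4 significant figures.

p = 1/d = 1/8.29 = 0.12063 arcsec.
= 0.12063 × 10⁶ = 1.2063 × 10^5 μas.

120600 μas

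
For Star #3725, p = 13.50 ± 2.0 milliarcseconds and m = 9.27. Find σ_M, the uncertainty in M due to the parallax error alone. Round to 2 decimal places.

σ_M = 0.32 mag

M = m − 5 log₁₀ d + 5 = m + 5 log₁₀ p + 5, so ∂M/∂p = 5/(p ln 10).
σ_M = (5/ln 10) · (σ_p/p) = 2.1715 × 2.0/13.50 = 2.1715 × 0.14815 = 0.32171.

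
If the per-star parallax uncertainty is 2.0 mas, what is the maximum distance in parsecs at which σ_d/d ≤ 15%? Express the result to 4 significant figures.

σ_d/d = σ_p/p, so the condition is σ_p/p ≤ 0.15, i.e. p ≥ σ_p/0.15.
p_min = 2.0/0.15 = 13.333 mas = 0.013333 arcsec.
d_max = 1/p_min = 1/0.013333 = 75.002 pc.

75.00 pc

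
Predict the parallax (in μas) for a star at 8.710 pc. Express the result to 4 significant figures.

114800 μas

p = 1/d = 1/8.71 = 0.11481 arcsec.
= 0.11481 × 10⁶ = 1.1481 × 10^5 μas.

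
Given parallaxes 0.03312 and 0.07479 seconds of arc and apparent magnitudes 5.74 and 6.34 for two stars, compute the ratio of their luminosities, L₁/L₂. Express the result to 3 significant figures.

d₁ = 1/p₁ = 1/0.03312″ = 30.193 pc; d₂ = 1/p₂ = 1/0.07479″ = 13.371 pc.
M₁ = m₁ − 5 log₁₀ d₁ + 5 = 5.74 − 7.3995 + 5 = 3.3405.
M₂ = 6.34 − 5.6308 + 5 = 5.7092.
L₁/L₂ = 10^(0.4(M₂ − M₁)) = 10^(0.4 × 2.3687) = 10^0.94748 = 8.8609.

L₁/L₂ = 8.86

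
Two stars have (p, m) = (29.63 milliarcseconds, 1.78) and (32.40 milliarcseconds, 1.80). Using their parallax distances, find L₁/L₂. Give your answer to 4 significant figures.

d₁ = 1/p₁ = 1/0.02963″ = 33.75 pc; d₂ = 1/p₂ = 1/0.03240″ = 30.864 pc.
M₁ = m₁ − 5 log₁₀ d₁ + 5 = 1.78 − 7.6414 + 5 = -0.8614.
M₂ = 1.80 − 7.4473 + 5 = -0.6473.
L₁/L₂ = 10^(0.4(M₂ − M₁)) = 10^(0.4 × 0.2141) = 10^0.08564 = 1.218.

L₁/L₂ = 1.218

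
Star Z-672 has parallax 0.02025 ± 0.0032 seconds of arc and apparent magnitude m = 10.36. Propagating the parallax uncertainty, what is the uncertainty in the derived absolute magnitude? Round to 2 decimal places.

M = m − 5 log₁₀ d + 5 = m + 5 log₁₀ p + 5, so ∂M/∂p = 5/(p ln 10).
σ_M = (5/ln 10) · (σ_p/p) = 2.1715 × 0.0032/0.02025 = 2.1715 × 0.15802 = 0.34314.

σ_M = 0.34 mag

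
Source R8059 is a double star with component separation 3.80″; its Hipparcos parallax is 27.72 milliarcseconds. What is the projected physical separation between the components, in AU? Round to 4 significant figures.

137.1 AU

d = 1/p = 1/0.02772″ = 36.075 pc.
At distance d (pc), an angle of θ arcsec spans θ·d AU: s = 3.80 × 36.075 = 137.09 AU.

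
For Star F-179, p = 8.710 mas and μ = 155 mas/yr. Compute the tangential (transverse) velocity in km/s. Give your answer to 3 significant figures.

84.4 km/s

d = 1/p = 1/0.008710″ = 114.81 pc.
μ = 155 mas/yr = 0.155 ″/yr.
v_t = 4.74 × μ × d = 4.74 × 0.155 × 114.81 = 84.351 km/s.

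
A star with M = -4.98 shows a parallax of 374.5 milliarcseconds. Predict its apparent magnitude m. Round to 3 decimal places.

m = -7.847

d = 1/p = 1/0.3745″ = 2.6702 pc.
m − M = 5 log₁₀ d − 5 = 5 log₁₀(2.6702) − 5 = 2.1327 − 5 = -2.8673.
m = M + (m − M) = -4.98 + (-2.8673) = -7.847.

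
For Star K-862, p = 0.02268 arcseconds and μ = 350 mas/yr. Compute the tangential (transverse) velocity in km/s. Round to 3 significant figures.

d = 1/p = 1/0.02268″ = 44.092 pc.
μ = 350 mas/yr = 0.350 ″/yr.
v_t = 4.74 × μ × d = 4.74 × 0.350 × 44.092 = 73.149 km/s.

73.1 km/s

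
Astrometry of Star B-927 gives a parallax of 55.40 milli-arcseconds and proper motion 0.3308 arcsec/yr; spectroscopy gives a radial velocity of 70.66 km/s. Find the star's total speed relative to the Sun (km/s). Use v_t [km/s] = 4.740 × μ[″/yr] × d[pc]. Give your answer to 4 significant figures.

76.12 km/s

d = 1/p = 1/0.05540″ = 18.051 pc.
v_t = 4.740 μ d = 4.740 × 0.3308 × 18.051 = 28.304 km/s.
v = √(v_r² + v_t²) = √(70.66² + 28.304²) = √5793.95 = 76.118 km/s.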